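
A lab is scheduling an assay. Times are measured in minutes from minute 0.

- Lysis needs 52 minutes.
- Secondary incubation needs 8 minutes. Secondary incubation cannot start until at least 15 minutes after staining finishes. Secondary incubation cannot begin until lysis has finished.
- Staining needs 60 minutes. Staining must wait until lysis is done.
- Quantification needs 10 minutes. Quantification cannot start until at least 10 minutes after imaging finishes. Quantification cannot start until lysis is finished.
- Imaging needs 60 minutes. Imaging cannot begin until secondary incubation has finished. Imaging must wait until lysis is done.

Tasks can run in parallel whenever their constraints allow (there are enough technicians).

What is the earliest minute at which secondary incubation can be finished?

135

Nothing blocks lysis, so it runs from minute 0 to minute 52.
Staining waits on lysis (finishes minute 52), so it starts at minute 52 and finishes at 52 + 60 = minute 112.
For secondary incubation: staining (finishes minute 112, plus 15-minute gap → minute 127); lysis (finishes minute 52). Taking the maximum gives a start of minute 127, and it finishes at 127 + 8 = minute 135.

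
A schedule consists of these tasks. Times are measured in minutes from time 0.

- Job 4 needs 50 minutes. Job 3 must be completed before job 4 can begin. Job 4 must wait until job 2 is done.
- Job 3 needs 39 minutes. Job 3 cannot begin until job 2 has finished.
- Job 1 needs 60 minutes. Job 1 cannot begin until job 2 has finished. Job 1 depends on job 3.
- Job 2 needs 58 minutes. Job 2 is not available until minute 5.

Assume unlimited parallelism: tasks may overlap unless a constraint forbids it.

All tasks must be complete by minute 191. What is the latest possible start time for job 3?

Job 1 must finish by minute 191; it takes 60 minutes, so it must start by 191 − 60 = minute 131.
Job 4 has no dependents, so it just needs to finish by minute 191. Starting by 191 − 50 = minute 141 achieves that.
Job 3 feeds job 1 (must start by minute 131); job 4 (must start by minute 141). Taking the minimum, job 3 must finish by minute 131 and start by 131 − 39 = minute 92.

92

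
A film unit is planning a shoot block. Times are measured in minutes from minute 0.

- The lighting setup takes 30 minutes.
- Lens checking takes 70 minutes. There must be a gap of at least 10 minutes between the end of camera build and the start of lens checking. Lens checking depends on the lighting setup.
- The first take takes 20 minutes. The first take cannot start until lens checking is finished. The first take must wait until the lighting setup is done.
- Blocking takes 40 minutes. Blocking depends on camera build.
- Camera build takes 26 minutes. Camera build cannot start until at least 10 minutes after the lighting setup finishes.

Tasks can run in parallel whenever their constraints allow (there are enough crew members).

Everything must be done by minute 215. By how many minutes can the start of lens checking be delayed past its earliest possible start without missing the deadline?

The lighting setup has no prerequisites, so it starts at minute 0 and finishes at minute 30.
Camera build cannot begin until the lighting setup (finishes minute 30, plus 10-minute gap → minute 40). It runs from minute 40 to 40 + 26 = minute 66.
Lens checking has to wait for camera build (finishes minute 66, plus 10-minute gap → minute 76); the lighting setup (finishes minute 30). The latest of these is minute 76, so lens checking runs minute 76 to 76 + 70 = minute 146.

Working backward from the deadline:
The first take must finish by minute 215; it takes 20 minutes, so it must start by 215 − 20 = minute 195.
Lens checking has to be done before the first take (must start by minute 195). That means finishing by minute 195, i.e. starting by 195 − 70 = minute 125.
So lens checking can start as early as minute 76 and as late as minute 125, giving 125 − 76 = 49 minutes of slack.

49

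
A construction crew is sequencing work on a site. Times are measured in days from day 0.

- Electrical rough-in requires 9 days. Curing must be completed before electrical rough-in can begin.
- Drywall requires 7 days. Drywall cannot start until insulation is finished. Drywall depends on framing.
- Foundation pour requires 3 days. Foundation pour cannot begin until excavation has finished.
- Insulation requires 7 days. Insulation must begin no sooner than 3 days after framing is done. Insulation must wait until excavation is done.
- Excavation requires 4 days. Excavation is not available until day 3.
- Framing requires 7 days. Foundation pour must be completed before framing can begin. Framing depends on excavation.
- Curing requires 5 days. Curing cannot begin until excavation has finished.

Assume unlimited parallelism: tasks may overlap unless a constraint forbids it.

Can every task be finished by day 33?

Excavation cannot begin until its own release at day 3. It runs from day 3 to 3 + 4 = day 7.
After excavation (finishes day 7), curing can start at day 7 and finishes at day 12.
Electrical rough-in waits on curing (finishes day 12), so it starts at day 12 and finishes at 12 + 9 = day 21.
After excavation (finishes day 7), foundation pour can start at day 7 and finishes at day 10.
Framing needs all of foundation pour (finishes day 10); excavation (finishes day 7). That puts its earliest start at day 10; it finishes at 10 + 7 = day 17.
Insulation needs all of framing (finishes day 17, plus 3-day gap → day 20); excavation (finishes day 7). That puts its earliest start at day 20; it finishes at 20 + 7 = day 27.
Drywall needs all of insulation (finishes day 27); framing (finishes day 17). That puts its earliest start at day 27; it finishes at 27 + 7 = day 34.
The earliest everything can be done is day 34, which is after the deadline of 33, so it is not possible.

No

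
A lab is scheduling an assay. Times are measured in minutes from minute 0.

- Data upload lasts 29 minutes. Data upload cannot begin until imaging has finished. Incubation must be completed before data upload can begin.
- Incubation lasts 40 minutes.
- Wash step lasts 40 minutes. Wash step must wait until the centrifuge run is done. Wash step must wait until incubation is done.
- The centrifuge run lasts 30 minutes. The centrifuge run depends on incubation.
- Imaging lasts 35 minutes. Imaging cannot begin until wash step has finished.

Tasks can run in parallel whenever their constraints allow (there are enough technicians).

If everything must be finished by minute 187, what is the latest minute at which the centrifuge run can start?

Data upload has no dependents, so it just needs to finish by minute 187. Starting by 187 − 29 = minute 158 achieves that.
Since data upload (must start by minute 158) depends on it, imaging must finish by minute 158. Backing off its 35-minute duration gives a latest start of minute 123.
Wash step has to be done before imaging (must start by minute 123). That means finishing by minute 123, i.e. starting by 123 − 40 = minute 83.
The centrifuge run must finish before wash step (must start by minute 83). With a 30-minute duration, the centrifuge run must start by 83 − 30 = minute 53.

53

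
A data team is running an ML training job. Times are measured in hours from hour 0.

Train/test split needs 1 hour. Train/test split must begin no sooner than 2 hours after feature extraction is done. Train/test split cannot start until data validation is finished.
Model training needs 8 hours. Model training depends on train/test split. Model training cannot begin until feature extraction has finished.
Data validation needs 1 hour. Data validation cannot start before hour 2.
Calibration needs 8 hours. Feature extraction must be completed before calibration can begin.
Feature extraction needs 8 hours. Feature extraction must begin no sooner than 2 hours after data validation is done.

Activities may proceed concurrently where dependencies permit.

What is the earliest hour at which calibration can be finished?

After its own release at hour 2, data validation can start at hour 2 and finishes at hour 3.
Feature extraction waits on data validation (finishes hour 3, plus 2-hour gap → hour 5), so it starts at hour 5 and finishes at 5 + 8 = hour 13.
Calibration waits on feature extraction (finishes hour 13), so it starts at hour 13 and finishes at 13 + 8 = hour 21.

21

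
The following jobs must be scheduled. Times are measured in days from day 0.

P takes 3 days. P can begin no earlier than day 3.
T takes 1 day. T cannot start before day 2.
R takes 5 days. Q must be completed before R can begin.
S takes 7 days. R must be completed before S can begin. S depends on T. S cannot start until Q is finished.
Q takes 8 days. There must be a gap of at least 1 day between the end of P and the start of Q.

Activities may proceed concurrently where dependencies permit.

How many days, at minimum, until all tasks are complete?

T cannot begin until its own release at day 2. It runs from day 2 to 2 + 1 = day 3.
After its own release at day 3, P can start at day 3 and finishes at day 6.
Q waits on P (finishes day 6, plus 1-day gap → day 7), so it starts at day 7 and finishes at 7 + 8 = day 15.
After Q (finishes day 15), R can start at day 15 and finishes at day 20.
S cannot start until R (finishes day 20); T (finishes day 3); Q (finishes day 15). The controlling bound is day 20, so S finishes at 20 + 7 = day 27.
All tasks are finished once the last one completes. Finish times: P at 6, Q at 15, R at 20, S at 27, T at 3. The latest is day 27.

27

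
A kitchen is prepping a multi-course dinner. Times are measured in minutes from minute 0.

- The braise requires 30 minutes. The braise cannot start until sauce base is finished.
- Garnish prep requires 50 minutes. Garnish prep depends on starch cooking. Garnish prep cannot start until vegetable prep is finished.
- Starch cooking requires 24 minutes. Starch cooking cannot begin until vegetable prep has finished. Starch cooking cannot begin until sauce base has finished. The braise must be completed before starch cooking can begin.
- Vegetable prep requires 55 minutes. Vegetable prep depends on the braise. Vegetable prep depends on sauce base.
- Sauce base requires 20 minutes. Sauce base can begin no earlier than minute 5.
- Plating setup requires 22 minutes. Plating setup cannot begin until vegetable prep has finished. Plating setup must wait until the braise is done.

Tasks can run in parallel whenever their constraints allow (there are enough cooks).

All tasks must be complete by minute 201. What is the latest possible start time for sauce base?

22

Garnish prep must finish by minute 201; it takes 50 minutes, so it must start by 201 − 50 = minute 151.
Starch cooking has to be done before garnish prep (must start by minute 151). That means finishing by minute 151, i.e. starting by 151 − 24 = minute 127.
To finish by minute 201, plating setup (duration 22) must start no later than minute 179.
Vegetable prep must finish in time for starch cooking (must start by minute 127); plating setup (must start by minute 179); garnish prep (must start by minute 151). The tightest is minute 127, so vegetable prep must start by 127 − 55 = minute 72.
The braise must finish in time for vegetable prep (must start by minute 72); starch cooking (must start by minute 127); plating setup (must start by minute 179). The tightest is minute 72, so the braise must start by 72 − 30 = minute 42.
Sauce base feeds the braise (must start by minute 42); vegetable prep (must start by minute 72); starch cooking (must start by minute 127). Taking the minimum, sauce base must finish by minute 42 and start by 42 − 20 = minute 22.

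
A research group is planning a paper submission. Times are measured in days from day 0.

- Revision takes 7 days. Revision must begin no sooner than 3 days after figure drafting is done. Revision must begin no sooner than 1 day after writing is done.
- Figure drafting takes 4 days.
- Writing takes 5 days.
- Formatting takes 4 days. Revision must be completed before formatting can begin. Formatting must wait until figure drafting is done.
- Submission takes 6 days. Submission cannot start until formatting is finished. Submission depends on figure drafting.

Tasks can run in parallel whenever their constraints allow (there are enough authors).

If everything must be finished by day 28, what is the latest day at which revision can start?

11

Submission has no dependents, so it just needs to finish by day 28. Starting by 28 − 6 = day 22 achieves that.
Formatting has to be done before submission (must start by day 22). That means finishing by day 22, i.e. starting by 22 − 4 = day 18.
Revision has to be done before formatting (must start by day 18). That means finishing by day 18, i.e. starting by 18 − 7 = day 11.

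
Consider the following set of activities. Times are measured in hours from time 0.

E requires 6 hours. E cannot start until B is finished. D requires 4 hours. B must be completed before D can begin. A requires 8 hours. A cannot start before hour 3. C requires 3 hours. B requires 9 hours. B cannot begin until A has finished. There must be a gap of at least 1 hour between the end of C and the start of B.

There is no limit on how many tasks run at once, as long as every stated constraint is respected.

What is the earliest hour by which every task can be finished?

26

Nothing blocks C, so it runs from hour 0 to hour 3.
A cannot begin until its own release at hour 3. It runs from hour 3 to 3 + 8 = hour 11.
For B: A (finishes hour 11); C (finishes hour 3, plus 1-hour gap → hour 4). Taking the maximum gives a start of hour 11, and it finishes at 11 + 9 = hour 20.
E cannot begin until B (finishes hour 20). It runs from hour 20 to 20 + 6 = hour 26.
After B (finishes hour 20), D can start at hour 20 and finishes at hour 24.
All tasks are finished once the last one completes. Finish times: A at 11, B at 20, C at 3, D at 24, E at 26. The latest is hour 26.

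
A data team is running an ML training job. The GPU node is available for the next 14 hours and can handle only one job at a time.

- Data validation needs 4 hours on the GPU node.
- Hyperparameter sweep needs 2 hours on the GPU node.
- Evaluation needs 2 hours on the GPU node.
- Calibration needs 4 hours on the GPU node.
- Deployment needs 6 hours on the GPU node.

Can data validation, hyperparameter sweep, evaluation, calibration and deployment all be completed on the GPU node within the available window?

Running back to back, the jobs need 4 + 2 + 2 + 4 + 6 = 18 hours on the GPU node.
Since 18 > 14, they cannot all fit.

No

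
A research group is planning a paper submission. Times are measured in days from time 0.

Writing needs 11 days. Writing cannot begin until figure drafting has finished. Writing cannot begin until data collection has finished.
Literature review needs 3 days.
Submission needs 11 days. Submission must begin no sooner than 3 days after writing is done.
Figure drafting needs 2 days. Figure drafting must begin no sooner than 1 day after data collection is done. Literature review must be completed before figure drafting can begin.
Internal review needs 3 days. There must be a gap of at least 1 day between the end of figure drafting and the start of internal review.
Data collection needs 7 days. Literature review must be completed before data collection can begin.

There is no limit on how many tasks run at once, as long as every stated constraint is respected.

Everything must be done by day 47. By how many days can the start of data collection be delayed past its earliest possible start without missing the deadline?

Nothing blocks literature review, so it runs from day 0 to day 3.
Data collection waits on literature review (finishes day 3), so it starts at day 3 and finishes at 3 + 7 = day 10.

Working backward from the deadline:
Nothing follows submission; the deadline of day 47 is its only limit. It must start by 47 − 11 = day 36.
Writing has to be done before submission (must start by day 36, minus 3-day gap → day 33). That means finishing by day 33, i.e. starting by 33 − 11 = day 22.
To finish by day 47, internal review (duration 3) must start no later than day 44.
Figure drafting must finish in time for writing (must start by day 22); internal review (must start by day 44, minus 1-day gap → day 43). The tightest is day 22, so figure drafting must start by 22 − 2 = day 20.
Data collection has several dependents: figure drafting (must start by day 20, minus 1-day gap → day 19); writing (must start by day 22). The earliest of those limits is day 19, so data collection must start by 19 − 7 = day 12.
So data collection can start as early as day 3 and as late as day 12, giving 12 − 3 = 9 days of slack.

9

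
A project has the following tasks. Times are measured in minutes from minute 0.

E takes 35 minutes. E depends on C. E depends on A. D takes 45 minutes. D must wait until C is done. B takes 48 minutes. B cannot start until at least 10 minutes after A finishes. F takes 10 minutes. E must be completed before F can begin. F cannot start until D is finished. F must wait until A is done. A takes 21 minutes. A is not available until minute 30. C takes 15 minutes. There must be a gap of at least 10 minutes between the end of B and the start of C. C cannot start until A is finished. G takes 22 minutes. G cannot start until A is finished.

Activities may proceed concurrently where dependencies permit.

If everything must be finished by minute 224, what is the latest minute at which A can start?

Nothing follows F; the deadline of minute 224 is its only limit. It must start by 224 − 10 = minute 214.
D feeds into F (must start by minute 214); so D must finish by minute 214 and therefore start by minute 169.
Since F (must start by minute 214) depends on it, E must finish by minute 214. Backing off its 35-minute duration gives a latest start of minute 179.
C feeds D (must start by minute 169); E (must start by minute 179). Taking the minimum, C must finish by minute 169 and start by 169 − 15 = minute 154.
B feeds into C (must start by minute 154, minus 10-minute gap → minute 144); so B must finish by minute 144 and therefore start by minute 96.
To finish by minute 224, G (duration 22) must start no later than minute 202.
For A: B (must start by minute 96, minus 10-minute gap → minute 86); C (must start by minute 154); E (must start by minute 179); F (must start by minute 214); G (must start by minute 202). The most restrictive is minute 86; with a 21-minute duration, A must start by minute 65.

65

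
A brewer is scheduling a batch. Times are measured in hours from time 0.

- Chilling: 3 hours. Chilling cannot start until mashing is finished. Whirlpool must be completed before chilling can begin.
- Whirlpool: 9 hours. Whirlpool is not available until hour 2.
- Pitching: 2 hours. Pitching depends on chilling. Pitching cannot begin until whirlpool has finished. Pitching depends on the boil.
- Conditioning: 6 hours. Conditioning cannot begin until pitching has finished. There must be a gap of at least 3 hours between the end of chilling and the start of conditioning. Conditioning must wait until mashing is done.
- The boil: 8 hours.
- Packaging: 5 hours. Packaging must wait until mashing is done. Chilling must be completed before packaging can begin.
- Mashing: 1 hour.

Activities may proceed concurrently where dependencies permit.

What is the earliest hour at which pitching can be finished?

Whirlpool cannot begin until its own release at hour 2. It runs from hour 2 to 2 + 9 = hour 11.
The boil can start immediately at hour 0; it finishes at hour 8.
Nothing blocks mashing, so it runs from hour 0 to hour 1.
Chilling cannot start until mashing (finishes hour 1); whirlpool (finishes hour 11). The controlling bound is hour 11, so chilling finishes at 11 + 3 = hour 14.
Pitching needs all of chilling (finishes hour 14); whirlpool (finishes hour 11); the boil (finishes hour 8). That puts its earliest start at hour 14; it finishes at 14 + 2 = hour 16.

16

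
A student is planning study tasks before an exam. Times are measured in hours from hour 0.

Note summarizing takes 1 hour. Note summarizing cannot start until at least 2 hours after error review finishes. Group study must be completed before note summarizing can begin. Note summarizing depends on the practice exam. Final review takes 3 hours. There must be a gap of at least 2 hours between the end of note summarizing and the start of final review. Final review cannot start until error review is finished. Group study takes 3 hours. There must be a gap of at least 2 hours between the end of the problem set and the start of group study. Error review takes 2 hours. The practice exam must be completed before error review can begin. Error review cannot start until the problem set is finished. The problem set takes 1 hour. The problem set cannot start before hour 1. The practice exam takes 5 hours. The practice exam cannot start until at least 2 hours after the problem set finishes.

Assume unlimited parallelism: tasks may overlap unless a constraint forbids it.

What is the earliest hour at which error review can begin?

The problem set waits on its own release at hour 1, so it starts at hour 1 and finishes at 1 + 1 = hour 2.
The practice exam waits on the problem set (finishes hour 2, plus 2-hour gap → hour 4), so it starts at hour 4 and finishes at 4 + 5 = hour 9.
Error review waits on the practice exam (finishes hour 9); the problem set (finishes hour 2). The latest of these is hour 9, which is the earliest error review can start.

9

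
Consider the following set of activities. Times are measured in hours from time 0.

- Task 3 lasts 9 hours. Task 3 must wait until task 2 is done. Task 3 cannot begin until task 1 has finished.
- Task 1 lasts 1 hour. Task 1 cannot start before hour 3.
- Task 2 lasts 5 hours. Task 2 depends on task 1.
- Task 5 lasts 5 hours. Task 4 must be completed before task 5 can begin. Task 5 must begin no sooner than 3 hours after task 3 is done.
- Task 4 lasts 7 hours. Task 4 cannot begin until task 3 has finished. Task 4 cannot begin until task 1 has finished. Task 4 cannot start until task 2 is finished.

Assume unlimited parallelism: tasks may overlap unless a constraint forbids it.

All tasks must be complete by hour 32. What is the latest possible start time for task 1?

Nothing follows task 5; the deadline of hour 32 is its only limit. It must start by 32 − 5 = hour 27.
Task 4 has to be done before task 5 (must start by hour 27). That means finishing by hour 27, i.e. starting by 27 − 7 = hour 20.
Task 3 must finish in time for task 4 (must start by hour 20); task 5 (must start by hour 27, minus 3-hour gap → hour 24). The tightest is hour 20, so task 3 must start by 20 − 9 = hour 11.
Task 2 must finish in time for task 3 (must start by hour 11); task 4 (must start by hour 20). The tightest is hour 11, so task 2 must start by 11 − 5 = hour 6.
Task 1 feeds task 2 (must start by hour 6); task 3 (must start by hour 11); task 4 (must start by hour 20). Taking the minimum, task 1 must finish by hour 6 and start by 6 − 1 = hour 5.

5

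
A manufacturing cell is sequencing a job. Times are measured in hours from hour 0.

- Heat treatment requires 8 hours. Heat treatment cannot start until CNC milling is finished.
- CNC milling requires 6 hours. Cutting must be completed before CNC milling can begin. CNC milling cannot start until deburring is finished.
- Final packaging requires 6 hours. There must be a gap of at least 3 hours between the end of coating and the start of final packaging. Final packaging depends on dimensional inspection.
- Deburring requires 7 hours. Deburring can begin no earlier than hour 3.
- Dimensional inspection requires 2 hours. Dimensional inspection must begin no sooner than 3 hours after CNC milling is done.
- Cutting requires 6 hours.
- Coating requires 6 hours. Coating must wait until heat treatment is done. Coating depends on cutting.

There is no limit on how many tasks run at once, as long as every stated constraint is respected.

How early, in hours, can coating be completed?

30

Deburring cannot begin until its own release at hour 3. It runs from hour 3 to 3 + 7 = hour 10.
Cutting can start immediately at hour 0; it finishes at hour 6.
CNC milling needs all of cutting (finishes hour 6); deburring (finishes hour 10). That puts its earliest start at hour 10; it finishes at 10 + 6 = hour 16.
Heat treatment waits on CNC milling (finishes hour 16), so it starts at hour 16 and finishes at 16 + 8 = hour 24.
Coating cannot start until heat treatment (finishes hour 24); cutting (finishes hour 6). The controlling bound is hour 24, so coating finishes at 24 + 6 = hour 30.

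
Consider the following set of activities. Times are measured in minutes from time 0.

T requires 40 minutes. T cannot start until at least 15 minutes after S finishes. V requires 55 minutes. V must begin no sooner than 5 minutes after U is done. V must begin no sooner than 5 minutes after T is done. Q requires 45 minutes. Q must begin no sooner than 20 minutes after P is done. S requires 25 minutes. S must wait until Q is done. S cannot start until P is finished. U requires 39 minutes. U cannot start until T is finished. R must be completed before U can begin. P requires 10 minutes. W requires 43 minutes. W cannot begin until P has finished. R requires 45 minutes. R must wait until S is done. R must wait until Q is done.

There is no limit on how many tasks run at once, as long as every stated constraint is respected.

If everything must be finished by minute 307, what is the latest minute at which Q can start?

V has no dependents, so it just needs to finish by minute 307. Starting by 307 − 55 = minute 252 achieves that.
U has to be done before V (must start by minute 252, minus 5-minute gap → minute 247). That means finishing by minute 247, i.e. starting by 247 − 39 = minute 208.
R feeds into U (must start by minute 208); so R must finish by minute 208 and therefore start by minute 163.
T has several dependents: U (must start by minute 208); V (must start by minute 252, minus 5-minute gap → minute 247). The earliest of those limits is minute 208, so T must start by 208 − 40 = minute 168.
S feeds R (must start by minute 163); T (must start by minute 168, minus 15-minute gap → minute 153). Taking the minimum, S must finish by minute 153 and start by 153 − 25 = minute 128.
Q must finish in time for R (must start by minute 163); S (must start by minute 128). The tightest is minute 128, so Q must start by 128 − 45 = minute 83.

83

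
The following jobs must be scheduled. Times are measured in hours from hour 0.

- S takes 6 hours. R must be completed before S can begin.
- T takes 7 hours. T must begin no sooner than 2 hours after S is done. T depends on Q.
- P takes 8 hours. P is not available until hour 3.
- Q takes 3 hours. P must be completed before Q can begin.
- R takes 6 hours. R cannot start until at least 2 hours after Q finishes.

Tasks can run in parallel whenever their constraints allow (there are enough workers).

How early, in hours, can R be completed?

22

After its own release at hour 3, P can start at hour 3 and finishes at hour 11.
After P (finishes hour 11), Q can start at hour 11 and finishes at hour 14.
R cannot begin until Q (finishes hour 14, plus 2-hour gap → hour 16). It runs from hour 16 to 16 + 6 = hour 22.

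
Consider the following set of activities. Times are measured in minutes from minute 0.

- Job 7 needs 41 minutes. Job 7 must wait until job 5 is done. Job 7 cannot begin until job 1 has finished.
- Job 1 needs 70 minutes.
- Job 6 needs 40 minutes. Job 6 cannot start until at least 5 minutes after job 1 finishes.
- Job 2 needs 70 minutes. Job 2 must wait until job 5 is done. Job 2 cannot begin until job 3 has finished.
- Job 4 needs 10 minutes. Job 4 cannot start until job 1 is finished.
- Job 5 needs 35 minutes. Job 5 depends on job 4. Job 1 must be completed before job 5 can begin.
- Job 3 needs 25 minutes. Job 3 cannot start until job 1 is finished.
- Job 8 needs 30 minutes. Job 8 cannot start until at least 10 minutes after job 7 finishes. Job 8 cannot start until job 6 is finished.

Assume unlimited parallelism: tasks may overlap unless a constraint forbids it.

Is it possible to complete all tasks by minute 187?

Job 1 can start immediately at minute 0; it finishes at minute 70.
Job 6 cannot begin until job 1 (finishes minute 70, plus 5-minute gap → minute 75). It runs from minute 75 to 75 + 40 = minute 115.
After job 1 (finishes minute 70), job 4 can start at minute 70 and finishes at minute 80.
For job 5: job 4 (finishes minute 80); job 1 (finishes minute 70). Taking the maximum gives a start of minute 80, and it finishes at 80 + 35 = minute 115.
Job 7 needs all of job 5 (finishes minute 115); job 1 (finishes minute 70). That puts its earliest start at minute 115; it finishes at 115 + 41 = minute 156.
Job 8 cannot start until job 7 (finishes minute 156, plus 10-minute gap → minute 166); job 6 (finishes minute 115). The controlling bound is minute 166, so job 8 finishes at 166 + 30 = minute 196.
Job 3 cannot begin until job 1 (finishes minute 70). It runs from minute 70 to 70 + 25 = minute 95.
Job 2 has to wait for job 5 (finishes minute 115); job 3 (finishes minute 95). The latest of these is minute 115, so job 2 runs minute 115 to 115 + 70 = minute 185.
The earliest everything can be done is minute 196, which is after the deadline of 187, so it is not possible.

No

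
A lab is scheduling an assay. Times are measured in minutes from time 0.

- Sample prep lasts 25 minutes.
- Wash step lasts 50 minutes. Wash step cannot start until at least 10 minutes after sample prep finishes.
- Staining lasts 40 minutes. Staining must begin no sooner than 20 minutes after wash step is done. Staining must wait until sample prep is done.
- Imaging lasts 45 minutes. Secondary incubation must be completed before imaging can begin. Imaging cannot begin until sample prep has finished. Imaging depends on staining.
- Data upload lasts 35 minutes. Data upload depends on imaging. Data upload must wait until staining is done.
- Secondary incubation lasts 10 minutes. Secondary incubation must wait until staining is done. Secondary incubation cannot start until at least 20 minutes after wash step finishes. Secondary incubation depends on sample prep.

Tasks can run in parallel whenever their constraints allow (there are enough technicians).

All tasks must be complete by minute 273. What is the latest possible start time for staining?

Data upload must finish by minute 273; it takes 35 minutes, so it must start by 273 − 35 = minute 238.
Since data upload (must start by minute 238) depends on it, imaging must finish by minute 238. Backing off its 45-minute duration gives a latest start of minute 193.
Secondary incubation must finish before imaging (must start by minute 193). With a 10-minute duration, secondary incubation must start by 193 − 10 = minute 183.
Staining has several dependents: secondary incubation (must start by minute 183); imaging (must start by minute 193); data upload (must start by minute 238). The earliest of those limits is minute 183, so staining must start by 183 − 40 = minute 143.

143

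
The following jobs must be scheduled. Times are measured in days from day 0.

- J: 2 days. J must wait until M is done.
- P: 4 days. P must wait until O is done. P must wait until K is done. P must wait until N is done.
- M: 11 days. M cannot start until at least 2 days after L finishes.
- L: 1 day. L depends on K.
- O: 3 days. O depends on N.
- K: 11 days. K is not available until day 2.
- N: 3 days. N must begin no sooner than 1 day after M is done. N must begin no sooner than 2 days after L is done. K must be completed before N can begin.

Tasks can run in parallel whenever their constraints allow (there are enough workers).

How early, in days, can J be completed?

K waits on its own release at day 2, so it starts at day 2 and finishes at 2 + 11 = day 13.
L waits on K (finishes day 13), so it starts at day 13 and finishes at 13 + 1 = day 14.
After L (finishes day 14, plus 2-day gap → day 16), M can start at day 16 and finishes at day 27.
After M (finishes day 27), J can start at day 27 and finishes at day 29.

29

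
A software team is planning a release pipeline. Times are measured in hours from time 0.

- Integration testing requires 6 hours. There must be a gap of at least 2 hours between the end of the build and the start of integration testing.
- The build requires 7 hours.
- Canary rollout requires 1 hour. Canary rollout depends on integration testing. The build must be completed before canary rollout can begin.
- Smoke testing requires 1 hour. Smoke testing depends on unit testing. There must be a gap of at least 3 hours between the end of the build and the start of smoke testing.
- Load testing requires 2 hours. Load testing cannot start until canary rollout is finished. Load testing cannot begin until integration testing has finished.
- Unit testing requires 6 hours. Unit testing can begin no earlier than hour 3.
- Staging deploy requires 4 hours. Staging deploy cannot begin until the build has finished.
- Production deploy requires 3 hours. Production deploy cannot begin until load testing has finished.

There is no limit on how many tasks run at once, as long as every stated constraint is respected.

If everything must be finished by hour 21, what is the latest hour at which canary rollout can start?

15

Production deploy must finish by hour 21; it takes 3 hours, so it must start by 21 − 3 = hour 18.
Load testing must finish before production deploy (must start by hour 18). With a 2-hour duration, load testing must start by 18 − 2 = hour 16.
Canary rollout has to be done before load testing (must start by hour 16). That means finishing by hour 16, i.e. starting by 16 − 1 = hour 15.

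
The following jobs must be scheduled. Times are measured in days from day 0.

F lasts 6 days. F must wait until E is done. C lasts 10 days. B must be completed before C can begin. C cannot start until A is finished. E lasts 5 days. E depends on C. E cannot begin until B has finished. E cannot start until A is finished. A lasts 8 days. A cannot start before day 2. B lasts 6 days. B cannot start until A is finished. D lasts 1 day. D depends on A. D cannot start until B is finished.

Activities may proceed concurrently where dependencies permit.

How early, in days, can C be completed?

26

A cannot begin until its own release at day 2. It runs from day 2 to 2 + 8 = day 10.
B waits on A (finishes day 10), so it starts at day 10 and finishes at 10 + 6 = day 16.
C cannot start until B (finishes day 16); A (finishes day 10). The controlling bound is day 16, so C finishes at 16 + 10 = day 26.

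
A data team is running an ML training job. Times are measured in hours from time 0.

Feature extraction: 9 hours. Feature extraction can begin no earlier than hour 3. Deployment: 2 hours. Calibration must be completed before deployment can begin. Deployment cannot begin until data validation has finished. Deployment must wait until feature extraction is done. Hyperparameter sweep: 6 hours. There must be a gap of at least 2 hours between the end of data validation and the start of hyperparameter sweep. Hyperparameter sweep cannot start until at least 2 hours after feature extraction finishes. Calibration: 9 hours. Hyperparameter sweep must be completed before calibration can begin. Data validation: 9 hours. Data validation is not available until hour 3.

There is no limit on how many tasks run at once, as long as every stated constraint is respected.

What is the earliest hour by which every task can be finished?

31

Feature extraction waits on its own release at hour 3, so it starts at hour 3 and finishes at 3 + 9 = hour 12.
After its own release at hour 3, data validation can start at hour 3 and finishes at hour 12.
Hyperparameter sweep cannot start until data validation (finishes hour 12, plus 2-hour gap → hour 14); feature extraction (finishes hour 12, plus 2-hour gap → hour 14). The controlling bound is hour 14, so hyperparameter sweep finishes at 14 + 6 = hour 20.
Calibration cannot begin until hyperparameter sweep (finishes hour 20). It runs from hour 20 to 20 + 9 = hour 29.
Deployment cannot start until calibration (finishes hour 29); data validation (finishes hour 12); feature extraction (finishes hour 12). The controlling bound is hour 29, so deployment finishes at 29 + 2 = hour 31.
All tasks are finished once the last one completes. Finish times: Data validation at 12, Feature extraction at 12, Hyperparameter sweep at 20, Calibration at 29, Deployment at 31. The latest is hour 31.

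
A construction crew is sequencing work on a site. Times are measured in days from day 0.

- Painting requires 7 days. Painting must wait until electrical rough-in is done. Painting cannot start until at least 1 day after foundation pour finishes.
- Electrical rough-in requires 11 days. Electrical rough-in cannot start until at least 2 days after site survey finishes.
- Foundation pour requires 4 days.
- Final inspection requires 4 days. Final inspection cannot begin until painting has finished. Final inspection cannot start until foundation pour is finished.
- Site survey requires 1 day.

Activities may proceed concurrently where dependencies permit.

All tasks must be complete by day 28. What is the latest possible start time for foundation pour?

12

Final inspection must finish by day 28; it takes 4 days, so it must start by 28 − 4 = day 24.
Painting has to be done before final inspection (must start by day 24). That means finishing by day 24, i.e. starting by 24 − 7 = day 17.
Foundation pour must finish in time for painting (must start by day 17, minus 1-day gap → day 16); final inspection (must start by day 24). The tightest is day 16, so foundation pour must start by 16 − 4 = day 12.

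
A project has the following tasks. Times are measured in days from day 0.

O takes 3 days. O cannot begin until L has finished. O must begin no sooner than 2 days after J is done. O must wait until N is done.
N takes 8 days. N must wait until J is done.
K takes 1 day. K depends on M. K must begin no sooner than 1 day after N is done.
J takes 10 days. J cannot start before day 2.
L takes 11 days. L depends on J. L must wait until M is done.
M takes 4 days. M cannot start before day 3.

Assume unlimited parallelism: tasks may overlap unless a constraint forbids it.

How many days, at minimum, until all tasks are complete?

26

After its own release at day 3, M can start at day 3 and finishes at day 7.
J cannot begin until its own release at day 2. It runs from day 2 to 2 + 10 = day 12.
N cannot begin until J (finishes day 12). It runs from day 12 to 12 + 8 = day 20.
For K: M (finishes day 7); N (finishes day 20, plus 1-day gap → day 21). Taking the maximum gives a start of day 21, and it finishes at 21 + 1 = day 22.
For L: J (finishes day 12); M (finishes day 7). Taking the maximum gives a start of day 12, and it finishes at 12 + 11 = day 23.
For O: L (finishes day 23); J (finishes day 12, plus 2-day gap → day 14); N (finishes day 20). Taking the maximum gives a start of day 23, and it finishes at 23 + 3 = day 26.
All tasks are finished once the last one completes. Finish times: J at 12, K at 22, L at 23, M at 7, N at 20, O at 26. The latest is day 26.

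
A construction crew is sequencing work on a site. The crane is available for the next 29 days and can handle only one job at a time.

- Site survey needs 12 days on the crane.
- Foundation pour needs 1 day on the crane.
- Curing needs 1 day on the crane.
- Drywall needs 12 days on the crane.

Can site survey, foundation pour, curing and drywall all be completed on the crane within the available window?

Yes

Running back to back, the jobs need 12 + 1 + 1 + 12 = 26 days on the crane.
Since 26 ≤ 29, they fit within the window.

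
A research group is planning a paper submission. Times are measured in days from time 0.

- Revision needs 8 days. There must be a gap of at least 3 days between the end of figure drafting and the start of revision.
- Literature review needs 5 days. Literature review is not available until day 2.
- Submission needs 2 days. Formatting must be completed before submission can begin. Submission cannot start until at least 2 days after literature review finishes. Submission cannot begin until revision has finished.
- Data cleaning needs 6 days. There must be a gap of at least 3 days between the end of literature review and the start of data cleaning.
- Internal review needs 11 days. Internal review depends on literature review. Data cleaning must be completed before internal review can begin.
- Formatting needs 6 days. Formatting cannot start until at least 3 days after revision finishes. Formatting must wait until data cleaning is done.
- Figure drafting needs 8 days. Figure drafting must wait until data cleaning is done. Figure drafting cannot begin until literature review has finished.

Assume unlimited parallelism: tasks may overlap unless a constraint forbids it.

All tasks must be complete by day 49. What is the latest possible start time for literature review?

5

Nothing follows submission; the deadline of day 49 is its only limit. It must start by 49 − 2 = day 47.
Formatting must finish before submission (must start by day 47). With a 6-day duration, formatting must start by 47 − 6 = day 41.
For revision: formatting (must start by day 41, minus 3-day gap → day 38); submission (must start by day 47). The most restrictive is day 38; with an 8-day duration, revision must start by day 30.
Figure drafting feeds into revision (must start by day 30, minus 3-day gap → day 27); so figure drafting must finish by day 27 and therefore start by day 19.
Internal review has no dependents, so it just needs to finish by day 49. Starting by 49 − 11 = day 38 achieves that.
Data cleaning feeds figure drafting (must start by day 19); internal review (must start by day 38); formatting (must start by day 41). Taking the minimum, data cleaning must finish by day 19 and start by 19 − 6 = day 13.
Literature review has several dependents: data cleaning (must start by day 13, minus 3-day gap → day 10); figure drafting (must start by day 19); internal review (must start by day 38); submission (must start by day 47, minus 2-day gap → day 45). The earliest of those limits is day 10, so literature review must start by 10 − 5 = day 5.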